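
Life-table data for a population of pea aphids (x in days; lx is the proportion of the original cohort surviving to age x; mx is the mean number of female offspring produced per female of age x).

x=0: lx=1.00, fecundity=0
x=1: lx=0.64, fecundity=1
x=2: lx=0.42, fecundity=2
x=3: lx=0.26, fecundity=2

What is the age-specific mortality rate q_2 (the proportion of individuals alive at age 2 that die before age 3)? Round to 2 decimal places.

0.38

q_2 = (l_2 − l_3) / l_2 = (0.42 − 0.26) / 0.42
     = 0.16 / 0.42 = 0.380952… → 0.38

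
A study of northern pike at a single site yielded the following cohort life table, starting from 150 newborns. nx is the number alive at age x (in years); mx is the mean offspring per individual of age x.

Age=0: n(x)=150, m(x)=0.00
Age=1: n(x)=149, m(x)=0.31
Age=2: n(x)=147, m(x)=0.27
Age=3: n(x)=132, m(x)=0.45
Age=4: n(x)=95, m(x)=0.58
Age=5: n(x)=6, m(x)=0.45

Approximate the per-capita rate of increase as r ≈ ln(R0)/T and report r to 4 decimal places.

lx = nx/n0 = nx/150: 1, 0.99333…, 0.98, 0.88, 0.63333…, 0.04
R0 = Σ lx·mx = 0 + 0.30793… + 0.2646 + 0.396 + 0.36733… + 0.018 = 1.353867…
Σ x·lx·mx = 3.584467…; T = 3.584467…/1.353867… = 2.64758…
r ≈ ln(R0)/T = ln(1.353867…)/2.64758… = 0.114431… → 0.1144

0.1144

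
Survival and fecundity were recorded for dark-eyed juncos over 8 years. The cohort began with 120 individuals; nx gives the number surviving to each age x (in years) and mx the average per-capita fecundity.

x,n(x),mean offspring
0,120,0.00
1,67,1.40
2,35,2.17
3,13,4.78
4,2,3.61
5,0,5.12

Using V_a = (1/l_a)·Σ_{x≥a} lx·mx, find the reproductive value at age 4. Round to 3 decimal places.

3.610

lx = nx/n0 = nx/120: 1, 0.55833…, 0.29167…, 0.10833…, 0.01667…, 0
lx·mx for x ≥ 4: 0.060167…, 0 → sum = 0.060167…
V_4 = 0.060167… / l_4 = 0.060167… / 0.016667… = 3.61… → 3.610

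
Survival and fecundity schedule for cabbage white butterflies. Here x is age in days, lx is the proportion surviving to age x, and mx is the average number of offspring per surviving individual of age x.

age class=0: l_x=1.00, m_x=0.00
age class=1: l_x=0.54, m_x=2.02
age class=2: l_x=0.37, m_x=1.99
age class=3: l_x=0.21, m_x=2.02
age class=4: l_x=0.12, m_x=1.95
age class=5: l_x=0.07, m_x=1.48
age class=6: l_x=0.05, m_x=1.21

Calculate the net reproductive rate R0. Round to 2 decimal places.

2.65

lx·mx by age: 0, 1.0908, 0.7363, 0.4242, 0.234, 0.1036, 0.0605
R0 = Σ lx·mx = 2.6494 → 2.65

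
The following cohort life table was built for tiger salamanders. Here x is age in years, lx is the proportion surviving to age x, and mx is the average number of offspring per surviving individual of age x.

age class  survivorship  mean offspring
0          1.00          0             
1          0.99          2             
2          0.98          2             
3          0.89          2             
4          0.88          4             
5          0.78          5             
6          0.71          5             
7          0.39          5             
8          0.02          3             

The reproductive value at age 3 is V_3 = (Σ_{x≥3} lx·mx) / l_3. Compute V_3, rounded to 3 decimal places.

lx·mx for x ≥ 3: 1.78, 3.52, 3.9, 3.55, 1.95, 0.06 → sum = 14.76
V_3 = 14.76 / l_3 = 14.76 / 0.89 = 16.58427… → 16.584

16.584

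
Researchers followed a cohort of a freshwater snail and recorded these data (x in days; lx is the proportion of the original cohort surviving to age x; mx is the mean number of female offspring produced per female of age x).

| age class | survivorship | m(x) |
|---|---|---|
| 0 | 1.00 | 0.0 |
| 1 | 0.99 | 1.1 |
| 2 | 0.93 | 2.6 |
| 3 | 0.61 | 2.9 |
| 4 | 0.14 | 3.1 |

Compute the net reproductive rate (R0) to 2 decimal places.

5.71

lx·mx by age: 0, 1.089, 2.418, 1.769, 0.434
R0 = Σ lx·mx = 5.71 → 5.71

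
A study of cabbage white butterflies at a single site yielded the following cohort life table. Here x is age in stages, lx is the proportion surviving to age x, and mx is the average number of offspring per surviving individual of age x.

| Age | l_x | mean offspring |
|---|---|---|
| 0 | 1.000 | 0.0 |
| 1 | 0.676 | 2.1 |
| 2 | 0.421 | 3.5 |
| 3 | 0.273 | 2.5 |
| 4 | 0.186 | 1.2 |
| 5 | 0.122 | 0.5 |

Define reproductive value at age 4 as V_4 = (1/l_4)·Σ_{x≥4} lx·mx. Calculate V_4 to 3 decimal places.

lx·mx for x ≥ 4: 0.2232, 0.061 → sum = 0.2842
V_4 = 0.2842 / l_4 = 0.2842 / 0.186 = 1.527957… → 1.528

1.528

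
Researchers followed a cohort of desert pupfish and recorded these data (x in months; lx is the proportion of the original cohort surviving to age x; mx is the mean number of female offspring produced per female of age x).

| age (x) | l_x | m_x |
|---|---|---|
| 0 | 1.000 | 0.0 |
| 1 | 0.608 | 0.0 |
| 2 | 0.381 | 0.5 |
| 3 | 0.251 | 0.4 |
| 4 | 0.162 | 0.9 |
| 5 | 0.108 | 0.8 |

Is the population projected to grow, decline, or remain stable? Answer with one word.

R0 = Σ lx·mx = 0 + 0 + 0.1905 + 0.1004 + 0.1458 + 0.0864 = 0.5231
R0 < 1, so the population is declining.

declining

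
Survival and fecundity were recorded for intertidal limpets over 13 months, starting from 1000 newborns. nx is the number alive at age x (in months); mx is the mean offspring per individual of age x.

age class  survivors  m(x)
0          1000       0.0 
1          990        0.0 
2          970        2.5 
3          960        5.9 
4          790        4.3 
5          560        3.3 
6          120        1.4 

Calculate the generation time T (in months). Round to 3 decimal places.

3.383

lx = nx/n0 = nx/1000: 1, 0.99, 0.97, 0.96, 0.79, 0.56, 0.12
lx·mx: 0, 0, 2.425, 5.664, 3.397, 1.848, 0.168 → R0 = 13.502
x·lx·mx: 0, 0, 4.85, 16.992, 13.588, 9.24, 1.008 → Σ = 45.678
T = 45.678 / 13.502 = 3.383054… → 3.383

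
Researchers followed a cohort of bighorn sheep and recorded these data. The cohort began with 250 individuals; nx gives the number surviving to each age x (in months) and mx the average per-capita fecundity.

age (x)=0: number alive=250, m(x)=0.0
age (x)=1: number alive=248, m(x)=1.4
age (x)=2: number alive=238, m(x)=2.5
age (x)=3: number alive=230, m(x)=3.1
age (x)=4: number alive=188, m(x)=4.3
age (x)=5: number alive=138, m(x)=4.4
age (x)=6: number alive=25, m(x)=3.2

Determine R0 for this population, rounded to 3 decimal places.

12.603

lx = nx/n0 = nx/250: 1, 0.992, 0.952, 0.92, 0.752, 0.552, 0.1
lx·mx by age: 0, 1.3888, 2.38, 2.852, 3.2336, 2.4288, 0.32
R0 = Σ lx·mx = 12.6032 → 12.603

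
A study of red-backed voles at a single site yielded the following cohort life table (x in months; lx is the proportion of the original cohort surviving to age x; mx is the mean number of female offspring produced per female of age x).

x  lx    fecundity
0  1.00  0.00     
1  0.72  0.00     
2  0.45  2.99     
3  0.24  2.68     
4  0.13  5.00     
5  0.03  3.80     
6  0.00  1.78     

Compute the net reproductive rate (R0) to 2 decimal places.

lx·mx by age: 0, 0, 1.3455, 0.6432, 0.65, 0.114, 0
R0 = Σ lx·mx = 2.7527 → 2.75

2.75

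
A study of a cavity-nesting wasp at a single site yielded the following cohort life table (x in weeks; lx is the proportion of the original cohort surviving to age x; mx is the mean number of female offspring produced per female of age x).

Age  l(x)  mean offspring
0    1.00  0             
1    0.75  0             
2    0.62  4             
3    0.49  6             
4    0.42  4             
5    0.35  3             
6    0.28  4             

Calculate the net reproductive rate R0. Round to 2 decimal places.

lx·mx by age: 0, 0, 2.48, 2.94, 1.68, 1.05, 1.12
R0 = Σ lx·mx = 9.27 → 9.27

9.27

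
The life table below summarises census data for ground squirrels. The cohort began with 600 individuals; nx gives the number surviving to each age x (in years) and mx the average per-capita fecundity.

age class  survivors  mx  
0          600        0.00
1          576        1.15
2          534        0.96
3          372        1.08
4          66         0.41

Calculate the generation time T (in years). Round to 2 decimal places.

lx = nx/n0 = nx/600: 1, 0.96, 0.89, 0.62, 0.11
lx·mx: 0, 1.104, 0.8544, 0.6696, 0.0451 → R0 = 2.6731
x·lx·mx: 0, 1.104, 1.7088, 2.0088, 0.1804 → Σ = 5.002
T = 5.002 / 2.6731 = 1.871236… → 1.87

1.87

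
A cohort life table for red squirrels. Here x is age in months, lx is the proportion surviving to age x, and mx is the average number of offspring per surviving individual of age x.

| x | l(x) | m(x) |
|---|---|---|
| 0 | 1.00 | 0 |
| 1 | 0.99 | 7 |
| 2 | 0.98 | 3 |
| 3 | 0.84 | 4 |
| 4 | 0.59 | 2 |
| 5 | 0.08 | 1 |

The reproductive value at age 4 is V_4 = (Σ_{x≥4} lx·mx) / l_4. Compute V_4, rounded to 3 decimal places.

2.136

lx·mx for x ≥ 4: 1.18, 0.08 → sum = 1.26
V_4 = 1.26 / l_4 = 1.26 / 0.59 = 2.135593… → 2.136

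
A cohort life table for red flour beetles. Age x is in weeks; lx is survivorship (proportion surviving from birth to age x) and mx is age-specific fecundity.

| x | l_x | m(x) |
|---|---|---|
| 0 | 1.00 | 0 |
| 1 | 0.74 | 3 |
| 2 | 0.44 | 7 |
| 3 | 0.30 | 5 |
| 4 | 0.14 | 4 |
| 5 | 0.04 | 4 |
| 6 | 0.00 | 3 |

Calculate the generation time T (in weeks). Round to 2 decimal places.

2.12

lx·mx: 0, 2.22, 3.08, 1.5, 0.56, 0.16, 0 → R0 = 7.52
x·lx·mx: 0, 2.22, 6.16, 4.5, 2.24, 0.8, 0 → Σ = 15.92
T = 15.92 / 7.52 = 2.117021… → 2.12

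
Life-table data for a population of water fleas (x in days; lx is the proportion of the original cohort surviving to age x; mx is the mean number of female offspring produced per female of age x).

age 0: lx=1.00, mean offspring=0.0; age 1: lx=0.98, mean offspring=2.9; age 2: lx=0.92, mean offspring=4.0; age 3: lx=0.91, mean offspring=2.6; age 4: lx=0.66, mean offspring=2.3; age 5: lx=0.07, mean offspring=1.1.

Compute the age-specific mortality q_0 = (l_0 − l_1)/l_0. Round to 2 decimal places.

q_0 = (l_0 − l_1) / l_0 = (1 − 0.98) / 1
     = 0.02 / 1 = 0.02 → 0.02

0.02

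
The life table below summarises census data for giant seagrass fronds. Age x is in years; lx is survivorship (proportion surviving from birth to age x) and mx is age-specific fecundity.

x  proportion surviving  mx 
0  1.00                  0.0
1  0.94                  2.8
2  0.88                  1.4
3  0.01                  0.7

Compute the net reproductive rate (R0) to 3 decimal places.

lx·mx by age: 0, 2.632, 1.232, 0.007
R0 = Σ lx·mx = 3.871 → 3.871

3.871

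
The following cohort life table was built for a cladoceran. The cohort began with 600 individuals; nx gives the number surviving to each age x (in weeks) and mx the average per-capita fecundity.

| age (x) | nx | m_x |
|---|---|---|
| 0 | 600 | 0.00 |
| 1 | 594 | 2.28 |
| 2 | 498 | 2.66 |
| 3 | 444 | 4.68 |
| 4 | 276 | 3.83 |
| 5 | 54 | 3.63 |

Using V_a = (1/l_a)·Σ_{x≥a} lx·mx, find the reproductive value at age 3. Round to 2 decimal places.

lx = nx/n0 = nx/600: 1, 0.99, 0.83, 0.74, 0.46, 0.09
lx·mx for x ≥ 3: 3.4632, 1.7618, 0.3267 → sum = 5.5517
V_3 = 5.5517 / l_3 = 5.5517 / 0.74 = 7.502297… → 7.50

7.50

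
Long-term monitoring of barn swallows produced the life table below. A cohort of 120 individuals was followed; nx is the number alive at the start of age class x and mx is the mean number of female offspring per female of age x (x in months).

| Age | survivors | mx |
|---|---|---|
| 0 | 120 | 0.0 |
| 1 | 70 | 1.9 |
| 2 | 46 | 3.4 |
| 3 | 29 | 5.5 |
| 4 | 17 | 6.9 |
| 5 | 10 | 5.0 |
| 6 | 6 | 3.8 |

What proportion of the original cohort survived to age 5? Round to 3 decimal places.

l_5 = n_5/n_0 = 10/120 = 0.083333… → 0.083

0.083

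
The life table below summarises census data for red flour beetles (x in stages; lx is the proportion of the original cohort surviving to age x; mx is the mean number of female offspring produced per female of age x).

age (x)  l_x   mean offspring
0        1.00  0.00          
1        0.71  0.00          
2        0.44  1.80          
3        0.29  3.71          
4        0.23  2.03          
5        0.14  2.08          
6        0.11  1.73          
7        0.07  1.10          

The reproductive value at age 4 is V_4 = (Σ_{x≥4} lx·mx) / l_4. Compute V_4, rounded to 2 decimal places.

4.46

lx·mx for x ≥ 4: 0.4669, 0.2912, 0.1903, 0.077 → sum = 1.0254
V_4 = 1.0254 / l_4 = 1.0254 / 0.23 = 4.458261… → 4.46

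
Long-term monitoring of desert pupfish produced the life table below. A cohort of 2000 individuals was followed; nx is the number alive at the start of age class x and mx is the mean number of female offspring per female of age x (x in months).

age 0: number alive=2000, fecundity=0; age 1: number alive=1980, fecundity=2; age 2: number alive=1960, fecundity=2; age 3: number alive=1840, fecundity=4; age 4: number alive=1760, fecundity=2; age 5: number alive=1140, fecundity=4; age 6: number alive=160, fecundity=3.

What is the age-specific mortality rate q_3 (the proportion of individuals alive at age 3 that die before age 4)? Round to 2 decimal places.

0.04

lx = nx/n0 = nx/2000: 1, 0.99, 0.98, 0.92, 0.88, 0.57, 0.08
q_3 = (l_3 − l_4) / l_3 = (0.92 − 0.88) / 0.92
     = 0.04 / 0.92 = 0.043478… → 0.04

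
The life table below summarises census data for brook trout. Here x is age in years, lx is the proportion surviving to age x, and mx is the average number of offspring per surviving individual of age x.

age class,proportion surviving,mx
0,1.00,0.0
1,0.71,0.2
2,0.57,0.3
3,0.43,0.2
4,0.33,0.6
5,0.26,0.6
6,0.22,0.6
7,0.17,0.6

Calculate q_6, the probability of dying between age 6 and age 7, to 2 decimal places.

q_6 = (l_6 − l_7) / l_6 = (0.22 − 0.17) / 0.22
     = 0.05 / 0.22 = 0.227273… → 0.23

0.23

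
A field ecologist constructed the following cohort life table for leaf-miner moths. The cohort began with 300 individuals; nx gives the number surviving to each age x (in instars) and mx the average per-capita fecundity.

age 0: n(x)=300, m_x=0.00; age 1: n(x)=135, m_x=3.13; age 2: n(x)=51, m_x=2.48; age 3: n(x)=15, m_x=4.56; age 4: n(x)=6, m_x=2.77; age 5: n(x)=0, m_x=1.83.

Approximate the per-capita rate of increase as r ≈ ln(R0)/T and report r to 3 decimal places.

0.501

lx = nx/n0 = nx/300: 1, 0.45, 0.17, 0.05, 0.02, 0
R0 = Σ lx·mx = 0 + 1.4085 + 0.4216 + 0.228 + 0.0554 + 0 = 2.1135
Σ x·lx·mx = 3.1573; T = 3.1573/2.1135 = 1.49387…
r ≈ ln(R0)/T = ln(2.1135)/1.49387… = 0.50094… → 0.501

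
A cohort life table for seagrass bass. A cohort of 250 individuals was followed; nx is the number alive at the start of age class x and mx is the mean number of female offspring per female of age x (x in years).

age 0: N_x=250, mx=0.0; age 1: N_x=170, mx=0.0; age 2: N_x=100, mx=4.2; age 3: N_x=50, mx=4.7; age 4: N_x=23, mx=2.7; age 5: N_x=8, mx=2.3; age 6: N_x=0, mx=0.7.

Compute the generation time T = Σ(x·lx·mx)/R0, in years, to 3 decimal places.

lx = nx/n0 = nx/250: 1, 0.68, 0.4, 0.2, 0.092, 0.032, 0
lx·mx: 0, 0, 1.68, 0.94, 0.2484, 0.0736, 0 → R0 = 2.942
x·lx·mx: 0, 0, 3.36, 2.82, 0.9936, 0.368, 0 → Σ = 7.5416
T = 7.5416 / 2.942 = 2.563426… → 2.563

2.563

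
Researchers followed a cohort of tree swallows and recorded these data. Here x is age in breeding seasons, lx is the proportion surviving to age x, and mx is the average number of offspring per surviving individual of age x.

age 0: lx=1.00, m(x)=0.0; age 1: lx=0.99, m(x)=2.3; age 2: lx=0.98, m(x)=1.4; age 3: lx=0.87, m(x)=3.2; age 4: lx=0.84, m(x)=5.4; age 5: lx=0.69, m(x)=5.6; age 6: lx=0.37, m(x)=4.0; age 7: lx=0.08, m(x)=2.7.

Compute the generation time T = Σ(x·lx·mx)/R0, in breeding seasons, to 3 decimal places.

lx·mx: 0, 2.277, 1.372, 2.784, 4.536, 3.864, 1.48, 0.216 → R0 = 16.529
x·lx·mx: 0, 2.277, 2.744, 8.352, 18.144, 19.32, 8.88, 1.512 → Σ = 61.229
T = 61.229 / 16.529 = 3.704338… → 3.704

3.704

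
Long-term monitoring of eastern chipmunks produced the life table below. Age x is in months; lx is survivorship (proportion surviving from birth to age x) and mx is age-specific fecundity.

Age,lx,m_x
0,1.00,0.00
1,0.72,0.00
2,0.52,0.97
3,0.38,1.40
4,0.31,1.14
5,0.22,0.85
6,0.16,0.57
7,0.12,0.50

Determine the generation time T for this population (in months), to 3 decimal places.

lx·mx: 0, 0, 0.5044, 0.532, 0.3534, 0.187, 0.0912, 0.06 → R0 = 1.728
x·lx·mx: 0, 0, 1.0088, 1.596, 1.4136, 0.935, 0.5472, 0.42 → Σ = 5.9206
T = 5.9206 / 1.728 = 3.426273… → 3.426

3.426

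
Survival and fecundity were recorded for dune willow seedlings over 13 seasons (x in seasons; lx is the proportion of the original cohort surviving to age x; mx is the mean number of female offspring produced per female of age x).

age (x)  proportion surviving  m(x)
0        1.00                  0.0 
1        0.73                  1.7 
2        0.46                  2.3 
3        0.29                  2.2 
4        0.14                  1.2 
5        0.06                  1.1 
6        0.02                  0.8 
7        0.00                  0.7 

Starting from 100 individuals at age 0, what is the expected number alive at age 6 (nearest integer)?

Expected survivors = N0 · l_6 = 100 × 0.02 = 2 → 2

2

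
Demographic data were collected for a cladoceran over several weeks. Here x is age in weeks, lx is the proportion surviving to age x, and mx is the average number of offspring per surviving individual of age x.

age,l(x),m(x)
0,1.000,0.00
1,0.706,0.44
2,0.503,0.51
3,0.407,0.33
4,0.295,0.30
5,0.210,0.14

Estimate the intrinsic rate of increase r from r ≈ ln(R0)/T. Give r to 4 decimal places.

R0 = Σ lx·mx = 0 + 0.31064 + 0.25653 + 0.13431 + 0.0885 + 0.0294 = 0.81938
Σ x·lx·mx = 1.72763; T = 1.72763/0.81938 = 2.10846…
r ≈ ln(R0)/T = ln(0.81938)/2.10846… = -0.09448… → -0.0945

-0.0945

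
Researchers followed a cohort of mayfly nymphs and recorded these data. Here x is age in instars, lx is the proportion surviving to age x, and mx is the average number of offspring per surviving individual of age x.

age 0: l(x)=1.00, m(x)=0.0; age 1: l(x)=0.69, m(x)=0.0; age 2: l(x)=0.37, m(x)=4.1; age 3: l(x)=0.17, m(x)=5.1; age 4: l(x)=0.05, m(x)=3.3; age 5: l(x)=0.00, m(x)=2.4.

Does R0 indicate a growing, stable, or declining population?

R0 = Σ lx·mx = 0 + 0 + 1.517 + 0.867 + 0.165 + 0 = 2.549
R0 > 1, so the population is growing.

growing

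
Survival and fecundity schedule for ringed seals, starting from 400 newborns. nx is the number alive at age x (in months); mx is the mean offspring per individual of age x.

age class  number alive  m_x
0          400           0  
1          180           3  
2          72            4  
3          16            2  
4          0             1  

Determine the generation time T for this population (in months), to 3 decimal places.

1.409

lx = nx/n0 = nx/400: 1, 0.45, 0.18, 0.04, 0
lx·mx: 0, 1.35, 0.72, 0.08, 0 → R0 = 2.15
x·lx·mx: 0, 1.35, 1.44, 0.24, 0 → Σ = 3.03
T = 3.03 / 2.15 = 1.409302… → 1.409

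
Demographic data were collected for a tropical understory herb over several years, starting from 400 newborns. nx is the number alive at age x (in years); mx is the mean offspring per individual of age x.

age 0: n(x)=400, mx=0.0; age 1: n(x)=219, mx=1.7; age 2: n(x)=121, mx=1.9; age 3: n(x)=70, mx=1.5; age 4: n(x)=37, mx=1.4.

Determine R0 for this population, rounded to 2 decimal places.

1.90

lx = nx/n0 = nx/400: 1, 0.5475, 0.3025, 0.175, 0.0925
lx·mx by age: 0, 0.93075, 0.57475, 0.2625, 0.1295
R0 = Σ lx·mx = 1.8975 → 1.90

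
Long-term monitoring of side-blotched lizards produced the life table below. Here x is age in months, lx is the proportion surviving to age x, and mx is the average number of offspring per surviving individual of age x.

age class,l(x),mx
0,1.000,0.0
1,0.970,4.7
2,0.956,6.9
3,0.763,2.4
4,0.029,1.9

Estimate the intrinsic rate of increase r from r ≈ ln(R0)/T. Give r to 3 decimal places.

1.427

R0 = Σ lx·mx = 0 + 4.559 + 6.5964 + 1.8312 + 0.0551 = 13.0417
Σ x·lx·mx = 23.4658; T = 23.4658/13.0417 = 1.79929…
r ≈ ln(R0)/T = ln(13.0417)/1.79929… = 1.42731… → 1.427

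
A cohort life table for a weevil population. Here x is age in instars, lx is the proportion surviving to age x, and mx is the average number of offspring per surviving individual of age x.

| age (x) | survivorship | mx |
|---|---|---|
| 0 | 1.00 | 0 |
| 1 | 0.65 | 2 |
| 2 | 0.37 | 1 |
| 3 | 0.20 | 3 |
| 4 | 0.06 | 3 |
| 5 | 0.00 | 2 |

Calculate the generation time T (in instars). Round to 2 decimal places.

1.86

lx·mx: 0, 1.3, 0.37, 0.6, 0.18, 0 → R0 = 2.45
x·lx·mx: 0, 1.3, 0.74, 1.8, 0.72, 0 → Σ = 4.56
T = 4.56 / 2.45 = 1.861224… → 1.86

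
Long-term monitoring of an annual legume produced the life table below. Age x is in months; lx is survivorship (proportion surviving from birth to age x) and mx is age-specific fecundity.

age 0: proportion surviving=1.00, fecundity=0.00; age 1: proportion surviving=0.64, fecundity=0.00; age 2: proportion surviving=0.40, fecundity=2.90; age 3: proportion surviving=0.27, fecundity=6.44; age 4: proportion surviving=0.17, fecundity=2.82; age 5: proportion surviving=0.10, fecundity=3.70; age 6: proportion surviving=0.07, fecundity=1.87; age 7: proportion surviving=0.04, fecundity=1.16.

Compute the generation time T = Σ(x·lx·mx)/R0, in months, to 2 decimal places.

3.16

lx·mx: 0, 0, 1.16, 1.7388, 0.4794, 0.37, 0.1309, 0.0464 → R0 = 3.9255
x·lx·mx: 0, 0, 2.32, 5.2164, 1.9176, 1.85, 0.7854, 0.3248 → Σ = 12.4142
T = 12.4142 / 3.9255 = 3.162451… → 3.16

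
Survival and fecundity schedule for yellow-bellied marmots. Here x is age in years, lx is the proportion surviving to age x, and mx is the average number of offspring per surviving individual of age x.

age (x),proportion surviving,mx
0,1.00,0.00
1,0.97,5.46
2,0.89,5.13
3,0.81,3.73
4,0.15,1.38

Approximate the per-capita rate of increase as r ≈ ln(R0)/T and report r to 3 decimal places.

R0 = Σ lx·mx = 0 + 5.2962 + 4.5657 + 3.0213 + 0.207 = 13.0902
Σ x·lx·mx = 24.3195; T = 24.3195/13.0902 = 1.85784…
r ≈ ln(R0)/T = ln(13.0902)/1.85784… = 1.38433… → 1.384

1.384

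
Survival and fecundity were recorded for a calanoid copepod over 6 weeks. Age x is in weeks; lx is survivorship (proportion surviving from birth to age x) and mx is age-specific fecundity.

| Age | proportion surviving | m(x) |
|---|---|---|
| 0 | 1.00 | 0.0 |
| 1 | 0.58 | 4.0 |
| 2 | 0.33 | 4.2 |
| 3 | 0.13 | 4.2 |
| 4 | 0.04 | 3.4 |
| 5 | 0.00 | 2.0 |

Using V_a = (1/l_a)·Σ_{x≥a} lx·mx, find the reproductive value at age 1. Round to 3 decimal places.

lx·mx for x ≥ 1: 2.32, 1.386, 0.546, 0.136, 0 → sum = 4.388
V_1 = 4.388 / l_1 = 4.388 / 0.58 = 7.565517… → 7.566

7.566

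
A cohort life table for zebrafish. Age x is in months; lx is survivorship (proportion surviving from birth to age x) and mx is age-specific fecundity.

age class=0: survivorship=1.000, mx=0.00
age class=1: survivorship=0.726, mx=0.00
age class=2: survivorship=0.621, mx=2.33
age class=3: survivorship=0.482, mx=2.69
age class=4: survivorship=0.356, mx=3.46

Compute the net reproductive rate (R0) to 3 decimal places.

3.975

lx·mx by age: 0, 0, 1.44693, 1.29658, 1.23176
R0 = Σ lx·mx = 3.97527 → 3.975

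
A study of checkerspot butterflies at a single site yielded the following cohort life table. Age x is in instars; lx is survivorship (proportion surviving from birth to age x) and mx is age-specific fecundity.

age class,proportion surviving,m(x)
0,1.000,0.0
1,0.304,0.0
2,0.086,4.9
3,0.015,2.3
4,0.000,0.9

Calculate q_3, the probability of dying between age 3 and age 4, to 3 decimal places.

1.000

q_3 = (l_3 − l_4) / l_3 = (0.015 − 0) / 0.015
     = 0.015 / 0.015 = 1 → 1.000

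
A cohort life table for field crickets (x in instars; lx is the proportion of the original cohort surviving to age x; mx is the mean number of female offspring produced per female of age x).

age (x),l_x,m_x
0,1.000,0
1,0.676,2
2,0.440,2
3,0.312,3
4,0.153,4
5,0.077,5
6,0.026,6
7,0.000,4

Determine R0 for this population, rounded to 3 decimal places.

lx·mx by age: 0, 1.352, 0.88, 0.936, 0.612, 0.385, 0.156, 0
R0 = Σ lx·mx = 4.321 → 4.321

4.321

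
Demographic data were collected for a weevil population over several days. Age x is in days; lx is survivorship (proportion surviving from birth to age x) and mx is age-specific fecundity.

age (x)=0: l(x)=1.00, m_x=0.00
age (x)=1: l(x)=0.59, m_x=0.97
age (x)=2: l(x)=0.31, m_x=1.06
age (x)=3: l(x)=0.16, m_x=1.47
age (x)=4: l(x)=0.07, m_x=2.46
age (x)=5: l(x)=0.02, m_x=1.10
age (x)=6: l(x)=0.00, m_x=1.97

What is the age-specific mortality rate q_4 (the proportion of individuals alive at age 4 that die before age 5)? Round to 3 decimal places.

0.714

q_4 = (l_4 − l_5) / l_4 = (0.07 − 0.02) / 0.07
     = 0.05 / 0.07 = 0.714286… → 0.714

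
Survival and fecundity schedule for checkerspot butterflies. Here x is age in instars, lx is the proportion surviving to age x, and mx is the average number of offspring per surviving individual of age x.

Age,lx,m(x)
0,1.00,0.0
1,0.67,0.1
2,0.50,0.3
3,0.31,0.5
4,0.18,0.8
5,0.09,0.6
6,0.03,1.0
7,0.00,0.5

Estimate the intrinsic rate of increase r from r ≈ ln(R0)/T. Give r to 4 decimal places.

-0.1650

R0 = Σ lx·mx = 0 + 0.067 + 0.15 + 0.155 + 0.144 + 0.054 + 0.03 + 0 = 0.6
Σ x·lx·mx = 1.858; T = 1.858/0.6 = 3.09667…
r ≈ ln(R0)/T = ln(0.6)/3.09667… = -0.16496… → -0.1650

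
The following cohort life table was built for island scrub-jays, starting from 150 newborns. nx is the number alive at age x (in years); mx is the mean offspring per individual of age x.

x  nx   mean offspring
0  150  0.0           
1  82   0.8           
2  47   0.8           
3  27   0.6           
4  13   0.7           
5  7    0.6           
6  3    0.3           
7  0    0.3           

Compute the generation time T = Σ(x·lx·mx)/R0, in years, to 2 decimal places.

lx = nx/n0 = nx/150: 1, 0.54667…, 0.31333…, 0.18, 0.08667…, 0.04667…, 0.02, 0
lx·mx: 0, 0.437333…, 0.250667…, 0.108, 0.060667…, 0.028…, 0.006, 0 → R0 = 0.890667…
x·lx·mx: 0, 0.437333…, 0.501333…, 0.324, 0.242667…, 0.14…, 0.036, 0 → Σ = 1.681333…
T = 1.681333… / 0.890667… = 1.887725… → 1.89

1.89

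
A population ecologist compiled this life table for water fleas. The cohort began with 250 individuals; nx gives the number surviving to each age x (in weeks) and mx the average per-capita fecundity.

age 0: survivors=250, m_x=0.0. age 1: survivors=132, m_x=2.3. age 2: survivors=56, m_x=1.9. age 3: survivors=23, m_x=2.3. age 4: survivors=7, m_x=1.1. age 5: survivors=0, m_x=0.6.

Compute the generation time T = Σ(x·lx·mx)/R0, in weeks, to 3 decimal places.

1.500

lx = nx/n0 = nx/250: 1, 0.528, 0.224, 0.092, 0.028, 0
lx·mx: 0, 1.2144, 0.4256, 0.2116, 0.0308, 0 → R0 = 1.8824
x·lx·mx: 0, 1.2144, 0.8512, 0.6348, 0.1232, 0 → Σ = 2.8236
T = 2.8236 / 1.8824 = 1.5 → 1.500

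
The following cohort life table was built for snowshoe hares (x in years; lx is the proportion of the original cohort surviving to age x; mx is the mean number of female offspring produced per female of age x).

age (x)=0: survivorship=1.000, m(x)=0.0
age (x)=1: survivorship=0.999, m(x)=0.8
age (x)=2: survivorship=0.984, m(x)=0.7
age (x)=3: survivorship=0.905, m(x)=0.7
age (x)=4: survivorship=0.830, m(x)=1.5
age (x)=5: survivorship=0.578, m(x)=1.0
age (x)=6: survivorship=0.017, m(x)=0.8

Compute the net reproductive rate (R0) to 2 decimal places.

3.96

lx·mx by age: 0, 0.7992, 0.6888, 0.6335, 1.245, 0.578, 0.0136
R0 = Σ lx·mx = 3.9581 → 3.96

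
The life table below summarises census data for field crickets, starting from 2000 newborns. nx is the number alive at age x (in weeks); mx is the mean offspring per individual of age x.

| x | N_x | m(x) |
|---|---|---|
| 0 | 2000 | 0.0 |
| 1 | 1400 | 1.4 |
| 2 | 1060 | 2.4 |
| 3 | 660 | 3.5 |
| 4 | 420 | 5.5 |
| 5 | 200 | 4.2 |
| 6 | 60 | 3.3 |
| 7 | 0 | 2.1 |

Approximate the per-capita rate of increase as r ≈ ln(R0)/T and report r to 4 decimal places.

lx = nx/n0 = nx/2000: 1, 0.7, 0.53, 0.33, 0.21, 0.1, 0.03, 0
R0 = Σ lx·mx = 0 + 0.98 + 1.272 + 1.155 + 1.155 + 0.42 + 0.099 + 0 = 5.081
Σ x·lx·mx = 14.303; T = 14.303/5.081 = 2.815…
r ≈ ln(R0)/T = ln(5.081)/2.815… = 0.577446… → 0.5774

0.5774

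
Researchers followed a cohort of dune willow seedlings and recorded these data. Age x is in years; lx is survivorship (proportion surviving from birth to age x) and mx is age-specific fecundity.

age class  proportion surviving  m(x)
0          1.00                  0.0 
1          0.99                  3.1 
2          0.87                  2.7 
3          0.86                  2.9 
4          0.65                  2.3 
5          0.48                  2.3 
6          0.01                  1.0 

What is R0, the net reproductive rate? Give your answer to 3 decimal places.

lx·mx by age: 0, 3.069, 2.349, 2.494, 1.495, 1.104, 0.01
R0 = Σ lx·mx = 10.521 → 10.521

10.521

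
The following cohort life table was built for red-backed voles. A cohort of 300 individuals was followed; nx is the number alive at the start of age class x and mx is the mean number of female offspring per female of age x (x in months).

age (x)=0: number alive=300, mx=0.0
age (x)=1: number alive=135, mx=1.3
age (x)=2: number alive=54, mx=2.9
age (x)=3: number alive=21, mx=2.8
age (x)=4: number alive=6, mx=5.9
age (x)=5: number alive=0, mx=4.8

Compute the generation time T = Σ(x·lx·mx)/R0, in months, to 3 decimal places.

1.892

lx = nx/n0 = nx/300: 1, 0.45, 0.18, 0.07, 0.02, 0
lx·mx: 0, 0.585, 0.522, 0.196, 0.118, 0 → R0 = 1.421
x·lx·mx: 0, 0.585, 1.044, 0.588, 0.472, 0 → Σ = 2.689
T = 2.689 / 1.421 = 1.892329… → 1.892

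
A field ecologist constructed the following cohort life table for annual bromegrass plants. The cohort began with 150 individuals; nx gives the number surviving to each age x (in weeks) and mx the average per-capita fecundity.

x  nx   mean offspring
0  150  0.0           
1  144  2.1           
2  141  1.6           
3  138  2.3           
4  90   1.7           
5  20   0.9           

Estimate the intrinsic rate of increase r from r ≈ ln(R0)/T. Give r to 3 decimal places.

lx = nx/n0 = nx/150: 1, 0.96, 0.94, 0.92, 0.6, 0.13333…
R0 = Σ lx·mx = 0 + 2.016 + 1.504 + 2.116 + 1.02 + 0.12… = 6.776…
Σ x·lx·mx = 16.052…; T = 16.052…/6.776… = 2.36895…
r ≈ ln(R0)/T = ln(6.776…)/2.36895… = 0.80769… → 0.808

0.808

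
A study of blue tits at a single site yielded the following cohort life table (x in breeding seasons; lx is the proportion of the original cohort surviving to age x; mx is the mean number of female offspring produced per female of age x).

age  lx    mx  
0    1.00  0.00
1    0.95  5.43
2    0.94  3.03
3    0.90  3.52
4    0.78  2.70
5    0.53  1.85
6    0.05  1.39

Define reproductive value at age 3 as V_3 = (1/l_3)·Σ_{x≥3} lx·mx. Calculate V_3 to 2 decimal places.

lx·mx for x ≥ 3: 3.168, 2.106, 0.9805, 0.0695 → sum = 6.324
V_3 = 6.324 / l_3 = 6.324 / 0.9 = 7.026667… → 7.03

7.03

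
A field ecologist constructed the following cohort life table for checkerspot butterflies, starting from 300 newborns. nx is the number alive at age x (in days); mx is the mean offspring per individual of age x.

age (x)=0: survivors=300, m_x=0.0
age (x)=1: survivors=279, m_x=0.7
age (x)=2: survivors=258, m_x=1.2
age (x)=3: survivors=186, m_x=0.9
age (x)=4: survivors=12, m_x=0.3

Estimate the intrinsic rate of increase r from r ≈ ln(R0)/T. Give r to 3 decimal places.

0.412

lx = nx/n0 = nx/300: 1, 0.93, 0.86, 0.62, 0.04
R0 = Σ lx·mx = 0 + 0.651 + 1.032 + 0.558 + 0.012 = 2.253
Σ x·lx·mx = 4.437; T = 4.437/2.253 = 1.96937…
r ≈ ln(R0)/T = ln(2.253)/1.96937… = 0.41245… → 0.412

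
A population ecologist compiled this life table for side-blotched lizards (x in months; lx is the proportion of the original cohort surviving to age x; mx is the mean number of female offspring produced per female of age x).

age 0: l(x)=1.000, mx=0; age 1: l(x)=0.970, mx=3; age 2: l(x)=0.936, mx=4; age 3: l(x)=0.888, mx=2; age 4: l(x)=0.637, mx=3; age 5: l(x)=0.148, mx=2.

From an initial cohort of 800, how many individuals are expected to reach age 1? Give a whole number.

Expected survivors = N0 · l_1 = 800 × 0.970 = 776 → 776

776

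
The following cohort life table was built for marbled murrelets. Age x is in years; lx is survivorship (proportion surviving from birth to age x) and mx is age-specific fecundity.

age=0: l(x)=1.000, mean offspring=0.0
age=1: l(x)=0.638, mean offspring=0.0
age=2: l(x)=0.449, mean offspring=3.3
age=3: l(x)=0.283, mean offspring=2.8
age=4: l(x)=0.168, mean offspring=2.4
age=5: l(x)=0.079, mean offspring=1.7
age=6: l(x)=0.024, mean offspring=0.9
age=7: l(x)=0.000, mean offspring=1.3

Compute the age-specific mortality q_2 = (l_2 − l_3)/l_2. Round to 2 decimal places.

0.37

q_2 = (l_2 − l_3) / l_2 = (0.449 − 0.283) / 0.449
     = 0.166 / 0.449 = 0.36971… → 0.37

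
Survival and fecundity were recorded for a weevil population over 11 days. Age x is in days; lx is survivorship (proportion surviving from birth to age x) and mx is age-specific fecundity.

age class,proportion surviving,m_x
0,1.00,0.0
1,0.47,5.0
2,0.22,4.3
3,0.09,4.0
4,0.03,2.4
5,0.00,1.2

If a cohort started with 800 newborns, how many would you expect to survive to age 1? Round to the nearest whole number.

Expected survivors = N0 · l_1 = 800 × 0.47 = 376 → 376

376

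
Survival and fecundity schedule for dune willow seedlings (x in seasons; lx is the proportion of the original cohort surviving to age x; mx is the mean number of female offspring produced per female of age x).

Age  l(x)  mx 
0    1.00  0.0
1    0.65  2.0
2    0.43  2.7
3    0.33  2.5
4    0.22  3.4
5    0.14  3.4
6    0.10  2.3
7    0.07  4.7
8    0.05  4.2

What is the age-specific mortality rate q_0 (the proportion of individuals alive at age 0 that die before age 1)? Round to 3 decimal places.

q_0 = (l_0 − l_1) / l_0 = (1 − 0.65) / 1
     = 0.35 / 1 = 0.35 → 0.350

0.350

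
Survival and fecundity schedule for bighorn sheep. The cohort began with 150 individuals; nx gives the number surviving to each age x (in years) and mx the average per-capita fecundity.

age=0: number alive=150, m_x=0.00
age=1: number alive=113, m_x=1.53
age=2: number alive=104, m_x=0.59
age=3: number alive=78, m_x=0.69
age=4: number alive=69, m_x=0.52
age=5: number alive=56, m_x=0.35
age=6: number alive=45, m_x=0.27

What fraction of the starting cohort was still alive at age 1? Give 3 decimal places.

l_1 = n_1/n_0 = 113/150 = 0.753333… → 0.753

0.753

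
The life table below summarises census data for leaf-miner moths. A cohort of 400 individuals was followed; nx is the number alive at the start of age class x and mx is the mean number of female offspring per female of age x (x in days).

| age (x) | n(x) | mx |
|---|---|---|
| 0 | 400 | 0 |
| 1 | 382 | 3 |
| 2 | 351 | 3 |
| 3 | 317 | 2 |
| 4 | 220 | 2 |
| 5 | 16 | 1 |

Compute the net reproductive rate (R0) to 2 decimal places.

8.22

lx = nx/n0 = nx/400: 1, 0.955, 0.8775, 0.7925, 0.55, 0.04
lx·mx by age: 0, 2.865, 2.6325, 1.585, 1.1, 0.04
R0 = Σ lx·mx = 8.2225 → 8.22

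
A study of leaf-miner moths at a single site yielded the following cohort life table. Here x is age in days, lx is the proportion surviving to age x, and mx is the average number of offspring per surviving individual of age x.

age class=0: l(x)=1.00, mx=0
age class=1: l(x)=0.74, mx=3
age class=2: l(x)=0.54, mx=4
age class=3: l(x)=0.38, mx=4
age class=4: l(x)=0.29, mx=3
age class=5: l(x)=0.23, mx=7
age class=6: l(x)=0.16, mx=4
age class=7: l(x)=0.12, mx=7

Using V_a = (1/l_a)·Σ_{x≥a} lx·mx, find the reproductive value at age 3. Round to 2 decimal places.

lx·mx for x ≥ 3: 1.52, 0.87, 1.61, 0.64, 0.84 → sum = 5.48
V_3 = 5.48 / l_3 = 5.48 / 0.38 = 14.421053… → 14.42

14.42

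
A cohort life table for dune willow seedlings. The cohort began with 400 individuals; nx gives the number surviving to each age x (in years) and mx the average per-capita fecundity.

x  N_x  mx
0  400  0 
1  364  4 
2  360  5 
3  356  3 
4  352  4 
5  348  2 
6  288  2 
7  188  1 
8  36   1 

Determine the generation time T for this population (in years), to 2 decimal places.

3.10

lx = nx/n0 = nx/400: 1, 0.91, 0.9, 0.89, 0.88, 0.87, 0.72, 0.47, 0.09
lx·mx: 0, 3.64, 4.5, 2.67, 3.52, 1.74, 1.44, 0.47, 0.09 → R0 = 18.07
x·lx·mx: 0, 3.64, 9, 8.01, 14.08, 8.7, 8.64, 3.29, 0.72 → Σ = 56.08
T = 56.08 / 18.07 = 3.103486… → 3.10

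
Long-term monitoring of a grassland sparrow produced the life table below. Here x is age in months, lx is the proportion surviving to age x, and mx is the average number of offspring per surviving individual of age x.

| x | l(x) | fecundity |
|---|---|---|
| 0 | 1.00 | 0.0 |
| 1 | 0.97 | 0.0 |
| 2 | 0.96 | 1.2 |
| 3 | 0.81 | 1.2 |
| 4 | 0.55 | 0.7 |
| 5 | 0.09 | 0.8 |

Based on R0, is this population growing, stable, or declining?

R0 = Σ lx·mx = 0 + 0 + 1.152 + 0.972 + 0.385 + 0.072 = 2.581
R0 > 1, so the population is growing.

growing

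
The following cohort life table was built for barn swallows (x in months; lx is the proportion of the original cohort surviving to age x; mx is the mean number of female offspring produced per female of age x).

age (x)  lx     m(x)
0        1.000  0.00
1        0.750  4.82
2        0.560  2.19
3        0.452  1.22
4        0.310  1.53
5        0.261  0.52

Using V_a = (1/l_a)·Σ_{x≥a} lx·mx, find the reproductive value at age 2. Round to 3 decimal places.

4.264

lx·mx for x ≥ 2: 1.2264, 0.55144, 0.4743, 0.13572 → sum = 2.38786
V_2 = 2.38786 / l_2 = 2.38786 / 0.56 = 4.264036… → 4.264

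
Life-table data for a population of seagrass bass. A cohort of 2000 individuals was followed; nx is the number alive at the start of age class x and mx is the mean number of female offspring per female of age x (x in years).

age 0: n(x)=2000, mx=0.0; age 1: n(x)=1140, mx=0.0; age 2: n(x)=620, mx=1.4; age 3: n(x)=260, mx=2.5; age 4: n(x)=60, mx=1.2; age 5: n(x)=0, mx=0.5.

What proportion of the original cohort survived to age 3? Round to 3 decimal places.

l_3 = n_3/n_0 = 260/2000 = 0.13 → 0.130

0.130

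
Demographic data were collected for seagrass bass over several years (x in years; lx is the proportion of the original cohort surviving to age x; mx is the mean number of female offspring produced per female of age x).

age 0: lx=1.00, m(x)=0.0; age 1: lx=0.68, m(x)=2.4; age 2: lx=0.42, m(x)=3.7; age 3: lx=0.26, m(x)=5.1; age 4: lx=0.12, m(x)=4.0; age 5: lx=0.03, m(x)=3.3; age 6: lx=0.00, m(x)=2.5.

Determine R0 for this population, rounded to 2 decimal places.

5.09

lx·mx by age: 0, 1.632, 1.554, 1.326, 0.48, 0.099, 0
R0 = Σ lx·mx = 5.091 → 5.09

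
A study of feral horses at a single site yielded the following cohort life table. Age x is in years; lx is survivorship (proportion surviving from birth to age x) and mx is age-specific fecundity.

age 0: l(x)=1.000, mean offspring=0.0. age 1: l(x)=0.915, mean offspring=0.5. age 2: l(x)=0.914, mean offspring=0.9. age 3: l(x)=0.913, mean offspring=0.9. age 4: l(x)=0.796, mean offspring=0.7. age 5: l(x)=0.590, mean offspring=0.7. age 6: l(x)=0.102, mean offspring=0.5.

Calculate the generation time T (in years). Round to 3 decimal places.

2.936

lx·mx: 0, 0.4575, 0.8226, 0.8217, 0.5572, 0.413, 0.051 → R0 = 3.123
x·lx·mx: 0, 0.4575, 1.6452, 2.4651, 2.2288, 2.065, 0.306 → Σ = 9.1676
T = 9.1676 / 3.123 = 2.935511… → 2.936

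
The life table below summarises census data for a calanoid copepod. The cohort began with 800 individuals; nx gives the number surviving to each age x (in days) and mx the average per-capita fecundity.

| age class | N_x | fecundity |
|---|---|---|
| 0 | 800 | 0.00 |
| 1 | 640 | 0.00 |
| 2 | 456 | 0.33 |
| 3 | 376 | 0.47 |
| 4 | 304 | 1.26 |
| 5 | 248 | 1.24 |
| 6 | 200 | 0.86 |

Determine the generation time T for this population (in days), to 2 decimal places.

4.15

lx = nx/n0 = nx/800: 1, 0.8, 0.57, 0.47, 0.38, 0.31, 0.25
lx·mx: 0, 0, 0.1881, 0.2209, 0.4788, 0.3844, 0.215 → R0 = 1.4872
x·lx·mx: 0, 0, 0.3762, 0.6627, 1.9152, 1.922, 1.29 → Σ = 6.1661
T = 6.1661 / 1.4872 = 4.146114… → 4.15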